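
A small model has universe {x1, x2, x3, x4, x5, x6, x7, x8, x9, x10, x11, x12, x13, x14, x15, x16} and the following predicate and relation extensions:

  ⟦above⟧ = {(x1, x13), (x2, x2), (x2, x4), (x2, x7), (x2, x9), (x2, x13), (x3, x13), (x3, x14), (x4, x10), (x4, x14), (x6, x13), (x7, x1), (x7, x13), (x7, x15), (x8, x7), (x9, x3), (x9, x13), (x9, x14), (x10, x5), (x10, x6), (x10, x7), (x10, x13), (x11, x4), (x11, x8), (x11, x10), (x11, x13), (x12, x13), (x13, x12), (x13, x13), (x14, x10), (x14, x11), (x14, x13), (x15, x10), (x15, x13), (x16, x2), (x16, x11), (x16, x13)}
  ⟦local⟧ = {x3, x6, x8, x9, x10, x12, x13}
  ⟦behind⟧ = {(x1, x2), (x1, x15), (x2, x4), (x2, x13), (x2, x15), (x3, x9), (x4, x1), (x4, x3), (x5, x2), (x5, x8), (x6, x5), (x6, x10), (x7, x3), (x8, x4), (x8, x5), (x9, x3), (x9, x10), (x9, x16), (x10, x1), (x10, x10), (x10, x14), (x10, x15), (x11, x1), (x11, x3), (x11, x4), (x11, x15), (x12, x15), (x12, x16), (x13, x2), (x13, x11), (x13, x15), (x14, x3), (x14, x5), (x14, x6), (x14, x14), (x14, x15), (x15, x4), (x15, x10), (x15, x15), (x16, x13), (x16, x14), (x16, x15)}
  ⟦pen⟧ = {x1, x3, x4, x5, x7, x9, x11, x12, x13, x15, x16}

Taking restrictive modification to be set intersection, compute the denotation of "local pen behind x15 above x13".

{x12, x13}

⟦behind x15⟧ = {x : ⟨x, x15⟩ ∈ ⟦behind⟧} = {x1, x2, x10, x11, x12, x13, x14, x15, x16}
⟦above x13⟧ = {x : ⟨x, x13⟩ ∈ ⟦above⟧} = {x1, x2, x3, x6, x7, x9, x10, x11, x12, x13, x14, x15, x16}
⟦pen⟧ = {x1, x3, x4, x5, x7, x9, x11, x12, x13, x15, x16}
… ∩ ⟦behind x15⟧ = {x1, x3, x4, x5, x7, x9, x11, x12, x13, x15, x16} ∩ {x1, x2, x10, x11, x12, x13, x14, x15, x16} = {x1, x11, x12, x13, x15, x16}
… ∩ ⟦above x13⟧ = {x1, x11, x12, x13, x15, x16} ∩ {x1, x2, x3, x6, x7, x9, x10, x11, x12, x13, x14, x15, x16} = {x1, x11, x12, x13, x15, x16}
… ∩ ⟦local⟧ = {x1, x11, x12, x13, x15, x16} ∩ {x3, x6, x8, x9, x10, x12, x13} = {x12, x13}
So ⟦local pen behind x15 above x13⟧ = {x12, x13}.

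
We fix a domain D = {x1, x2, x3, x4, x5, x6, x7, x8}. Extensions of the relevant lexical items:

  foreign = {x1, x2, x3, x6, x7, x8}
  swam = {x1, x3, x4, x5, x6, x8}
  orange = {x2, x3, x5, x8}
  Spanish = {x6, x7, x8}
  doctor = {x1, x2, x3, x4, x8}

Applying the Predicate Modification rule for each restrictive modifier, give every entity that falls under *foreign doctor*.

⟦doctor⟧ = {x1, x2, x3, x4, x8}
… ∩ ⟦foreign⟧ = {x1, x2, x3, x4, x8} ∩ {x1, x2, x3, x6, x7, x8} = {x1, x2, x3, x8}
So ⟦foreign doctor⟧ = {x1, x2, x3, x8}.

{x1, x2, x3, x8}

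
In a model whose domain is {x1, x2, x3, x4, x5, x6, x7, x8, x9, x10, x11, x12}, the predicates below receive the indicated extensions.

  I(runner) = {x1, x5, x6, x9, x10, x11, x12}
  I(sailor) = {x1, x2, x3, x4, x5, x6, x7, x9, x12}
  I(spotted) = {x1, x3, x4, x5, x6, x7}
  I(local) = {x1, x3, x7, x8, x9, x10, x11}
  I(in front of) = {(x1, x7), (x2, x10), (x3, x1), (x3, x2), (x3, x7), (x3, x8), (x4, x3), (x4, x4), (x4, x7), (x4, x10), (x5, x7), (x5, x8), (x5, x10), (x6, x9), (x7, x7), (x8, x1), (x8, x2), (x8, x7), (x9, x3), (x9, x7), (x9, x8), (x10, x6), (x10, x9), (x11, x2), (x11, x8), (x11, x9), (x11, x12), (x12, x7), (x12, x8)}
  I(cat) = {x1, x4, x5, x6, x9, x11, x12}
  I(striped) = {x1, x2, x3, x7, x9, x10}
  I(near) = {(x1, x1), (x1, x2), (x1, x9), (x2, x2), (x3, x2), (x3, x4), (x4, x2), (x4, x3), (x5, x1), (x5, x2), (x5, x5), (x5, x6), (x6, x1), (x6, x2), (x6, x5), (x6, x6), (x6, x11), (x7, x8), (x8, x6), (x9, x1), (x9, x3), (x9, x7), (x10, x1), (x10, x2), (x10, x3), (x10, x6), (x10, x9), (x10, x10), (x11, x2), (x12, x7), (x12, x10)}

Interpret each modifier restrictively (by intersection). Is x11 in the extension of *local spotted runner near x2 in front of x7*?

no

⟦near x2⟧ = {x : ⟨x, x2⟩ ∈ ⟦near⟧} = {x1, x2, x3, x4, x5, x6, x10, x11}
⟦in front of x7⟧ = {x : ⟨x, x7⟩ ∈ ⟦in front of⟧} = {x1, x3, x4, x5, x7, x8, x9, x12}
⟦runner⟧ = {x1, x5, x6, x9, x10, x11, x12}
… ∩ ⟦near x2⟧ = {x1, x5, x6, x9, x10, x11, x12} ∩ {x1, x2, x3, x4, x5, x6, x10, x11} = {x1, x5, x6, x10, x11}
… ∩ ⟦in front of x7⟧ = {x1, x5, x6, x10, x11} ∩ {x1, x3, x4, x5, x7, x8, x9, x12} = {x1, x5}
… ∩ ⟦local⟧ = {x1, x5} ∩ {x1, x3, x7, x8, x9, x10, x11} = {x1}
… ∩ ⟦spotted⟧ = {x1} ∩ {x1, x3, x4, x5, x6, x7} = {x1}
⟦local spotted runner near x2 in front of x7⟧ = {x1}; x11 ∉ this set.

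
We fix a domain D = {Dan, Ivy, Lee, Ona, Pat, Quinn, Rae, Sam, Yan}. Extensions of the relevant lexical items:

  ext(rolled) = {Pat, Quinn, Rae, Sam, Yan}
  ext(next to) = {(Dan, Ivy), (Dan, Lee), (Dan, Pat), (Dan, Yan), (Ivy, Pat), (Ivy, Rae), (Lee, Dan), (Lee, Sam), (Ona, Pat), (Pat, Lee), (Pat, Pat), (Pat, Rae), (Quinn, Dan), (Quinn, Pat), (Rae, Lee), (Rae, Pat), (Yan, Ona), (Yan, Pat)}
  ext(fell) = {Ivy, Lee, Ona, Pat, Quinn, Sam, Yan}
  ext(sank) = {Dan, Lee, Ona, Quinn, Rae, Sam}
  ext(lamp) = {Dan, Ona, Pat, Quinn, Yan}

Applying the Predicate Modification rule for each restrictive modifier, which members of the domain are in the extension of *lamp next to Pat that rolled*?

⟦next to Pat⟧ = {x : ⟨x, Pat⟩ ∈ ⟦next to⟧} = {Dan, Ivy, Ona, Pat, Quinn, Rae, Yan}
⟦that rolled⟧ = ⟦rolled⟧ = {Pat, Quinn, Rae, Sam, Yan}
⟦lamp⟧ = {Dan, Ona, Pat, Quinn, Yan}
… ∩ ⟦next to Pat⟧ = {Dan, Ona, Pat, Quinn, Yan} ∩ {Dan, Ivy, Ona, Pat, Quinn, Rae, Yan} = {Dan, Ona, Pat, Quinn, Yan}
… ∩ ⟦that rolled⟧ = {Dan, Ona, Pat, Quinn, Yan} ∩ {Pat, Quinn, Rae, Sam, Yan} = {Pat, Quinn, Yan}
So ⟦lamp next to Pat that rolled⟧ = {Pat, Quinn, Yan}.

{Pat, Quinn, Yan}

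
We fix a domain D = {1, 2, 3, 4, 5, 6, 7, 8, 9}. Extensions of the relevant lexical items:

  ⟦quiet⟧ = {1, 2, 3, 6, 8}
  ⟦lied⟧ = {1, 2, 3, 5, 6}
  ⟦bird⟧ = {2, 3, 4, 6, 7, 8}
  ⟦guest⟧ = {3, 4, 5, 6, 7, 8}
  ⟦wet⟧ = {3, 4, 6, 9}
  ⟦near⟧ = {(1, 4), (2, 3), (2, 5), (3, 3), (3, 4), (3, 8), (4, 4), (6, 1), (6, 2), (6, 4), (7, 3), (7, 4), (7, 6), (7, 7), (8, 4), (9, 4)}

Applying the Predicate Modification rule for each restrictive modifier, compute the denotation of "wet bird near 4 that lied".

{3, 6}

⟦near 4⟧ = {x : ⟨x, 4⟩ ∈ ⟦near⟧} = {1, 3, 4, 6, 7, 8, 9}
⟦that lied⟧ = ⟦lied⟧ = {1, 2, 3, 5, 6}
⟦bird⟧ = {2, 3, 4, 6, 7, 8}
… ∩ ⟦near 4⟧ = {2, 3, 4, 6, 7, 8} ∩ {1, 3, 4, 6, 7, 8, 9} = {3, 4, 6, 7, 8}
… ∩ ⟦that lied⟧ = {3, 4, 6, 7, 8} ∩ {1, 2, 3, 5, 6} = {3, 6}
… ∩ ⟦wet⟧ = {3, 6} ∩ {3, 4, 6, 9} = {3, 6}
So ⟦wet bird near 4 that lied⟧ = {3, 6}.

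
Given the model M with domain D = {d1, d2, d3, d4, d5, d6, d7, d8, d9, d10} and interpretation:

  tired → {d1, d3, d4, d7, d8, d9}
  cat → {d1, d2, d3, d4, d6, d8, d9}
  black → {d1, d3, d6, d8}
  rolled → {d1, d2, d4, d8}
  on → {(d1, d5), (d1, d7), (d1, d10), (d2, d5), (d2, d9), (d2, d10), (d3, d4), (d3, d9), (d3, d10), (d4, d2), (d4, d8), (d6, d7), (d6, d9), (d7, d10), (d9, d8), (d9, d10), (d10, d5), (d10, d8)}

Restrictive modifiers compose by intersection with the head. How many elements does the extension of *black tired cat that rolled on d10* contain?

⟦that rolled⟧ = ⟦rolled⟧ = {d1, d2, d4, d8}
⟦on d10⟧ = {x : ⟨x, d10⟩ ∈ ⟦on⟧} = {d1, d2, d3, d7, d9}
⟦cat⟧ = {d1, d2, d3, d4, d6, d8, d9}
… ∩ ⟦that rolled⟧ = {d1, d2, d3, d4, d6, d8, d9} ∩ {d1, d2, d4, d8} = {d1, d2, d4, d8}
… ∩ ⟦on d10⟧ = {d1, d2, d4, d8} ∩ {d1, d2, d3, d7, d9} = {d1, d2}
… ∩ ⟦black⟧ = {d1, d2} ∩ {d1, d3, d6, d8} = {d1}
… ∩ ⟦tired⟧ = {d1} ∩ {d1, d3, d4, d7, d8, d9} = {d1}
⟦black tired cat that rolled on d10⟧ = {d1}, so the cardinality is 1.

1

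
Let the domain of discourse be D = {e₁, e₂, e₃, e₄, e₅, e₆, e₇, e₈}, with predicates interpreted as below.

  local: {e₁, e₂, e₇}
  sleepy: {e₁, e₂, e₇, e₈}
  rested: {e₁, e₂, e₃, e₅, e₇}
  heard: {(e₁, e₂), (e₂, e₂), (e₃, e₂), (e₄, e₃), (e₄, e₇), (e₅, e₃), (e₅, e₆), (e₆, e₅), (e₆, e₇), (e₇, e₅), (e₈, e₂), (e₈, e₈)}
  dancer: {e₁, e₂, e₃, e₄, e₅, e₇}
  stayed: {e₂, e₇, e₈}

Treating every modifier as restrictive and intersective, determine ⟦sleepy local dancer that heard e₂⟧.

{e₁, e₂}

⟦that heard e₂⟧ = {x : ⟨x, e₂⟩ ∈ ⟦heard⟧} = {e₁, e₂, e₃, e₈}
⟦dancer⟧ = {e₁, e₂, e₃, e₄, e₅, e₇}
… ∩ ⟦that heard e₂⟧ = {e₁, e₂, e₃, e₄, e₅, e₇} ∩ {e₁, e₂, e₃, e₈} = {e₁, e₂, e₃}
… ∩ ⟦sleepy⟧ = {e₁, e₂, e₃} ∩ {e₁, e₂, e₇, e₈} = {e₁, e₂}
… ∩ ⟦local⟧ = {e₁, e₂} ∩ {e₁, e₂, e₇} = {e₁, e₂}
So ⟦sleepy local dancer that heard e₂⟧ = {e₁, e₂}.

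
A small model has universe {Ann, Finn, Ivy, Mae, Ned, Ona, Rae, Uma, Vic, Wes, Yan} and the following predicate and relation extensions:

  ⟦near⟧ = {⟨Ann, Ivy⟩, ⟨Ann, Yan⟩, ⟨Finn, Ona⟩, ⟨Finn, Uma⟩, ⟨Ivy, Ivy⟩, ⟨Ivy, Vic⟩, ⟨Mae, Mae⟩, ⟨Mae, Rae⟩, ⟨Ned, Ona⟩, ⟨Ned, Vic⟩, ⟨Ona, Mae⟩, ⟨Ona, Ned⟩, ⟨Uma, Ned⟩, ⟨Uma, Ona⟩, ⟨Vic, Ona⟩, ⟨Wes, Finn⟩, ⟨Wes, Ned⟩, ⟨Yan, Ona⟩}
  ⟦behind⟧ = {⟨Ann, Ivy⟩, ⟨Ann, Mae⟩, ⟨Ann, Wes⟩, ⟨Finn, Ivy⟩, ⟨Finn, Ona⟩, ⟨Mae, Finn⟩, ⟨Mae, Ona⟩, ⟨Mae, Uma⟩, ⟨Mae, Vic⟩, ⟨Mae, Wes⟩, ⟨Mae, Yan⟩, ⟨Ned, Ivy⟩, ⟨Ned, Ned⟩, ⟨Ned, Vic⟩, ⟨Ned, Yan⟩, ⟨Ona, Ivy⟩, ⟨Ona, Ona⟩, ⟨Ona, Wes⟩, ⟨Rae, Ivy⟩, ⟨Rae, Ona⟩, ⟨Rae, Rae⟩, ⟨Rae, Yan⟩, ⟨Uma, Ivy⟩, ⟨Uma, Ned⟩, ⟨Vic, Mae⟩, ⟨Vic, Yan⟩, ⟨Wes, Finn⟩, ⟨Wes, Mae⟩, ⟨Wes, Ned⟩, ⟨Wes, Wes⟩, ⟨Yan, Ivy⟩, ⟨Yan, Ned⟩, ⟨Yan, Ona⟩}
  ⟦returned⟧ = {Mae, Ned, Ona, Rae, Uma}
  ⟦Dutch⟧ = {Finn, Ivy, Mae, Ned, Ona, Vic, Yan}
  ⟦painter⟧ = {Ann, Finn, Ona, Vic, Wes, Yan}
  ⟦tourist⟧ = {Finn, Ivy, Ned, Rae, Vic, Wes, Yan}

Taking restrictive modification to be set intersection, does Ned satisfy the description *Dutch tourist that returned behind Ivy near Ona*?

yes

⟦that returned⟧ = ⟦returned⟧ = {Mae, Ned, Ona, Rae, Uma}
⟦behind Ivy⟧ = {x : ⟨x, Ivy⟩ ∈ ⟦behind⟧} = {Ann, Finn, Ned, Ona, Rae, Uma, Yan}
⟦near Ona⟧ = {x : ⟨x, Ona⟩ ∈ ⟦near⟧} = {Finn, Ned, Uma, Vic, Yan}
⟦tourist⟧ = {Finn, Ivy, Ned, Rae, Vic, Wes, Yan}
… ∩ ⟦that returned⟧ = {Finn, Ivy, Ned, Rae, Vic, Wes, Yan} ∩ {Mae, Ned, Ona, Rae, Uma} = {Ned, Rae}
… ∩ ⟦behind Ivy⟧ = {Ned, Rae} ∩ {Ann, Finn, Ned, Ona, Rae, Uma, Yan} = {Ned, Rae}
… ∩ ⟦near Ona⟧ = {Ned, Rae} ∩ {Finn, Ned, Uma, Vic, Yan} = {Ned}
… ∩ ⟦Dutch⟧ = {Ned} ∩ {Finn, Ivy, Mae, Ned, Ona, Vic, Yan} = {Ned}
⟦Dutch tourist that returned behind Ivy near Ona⟧ = {Ned}; Ned ∈ this set.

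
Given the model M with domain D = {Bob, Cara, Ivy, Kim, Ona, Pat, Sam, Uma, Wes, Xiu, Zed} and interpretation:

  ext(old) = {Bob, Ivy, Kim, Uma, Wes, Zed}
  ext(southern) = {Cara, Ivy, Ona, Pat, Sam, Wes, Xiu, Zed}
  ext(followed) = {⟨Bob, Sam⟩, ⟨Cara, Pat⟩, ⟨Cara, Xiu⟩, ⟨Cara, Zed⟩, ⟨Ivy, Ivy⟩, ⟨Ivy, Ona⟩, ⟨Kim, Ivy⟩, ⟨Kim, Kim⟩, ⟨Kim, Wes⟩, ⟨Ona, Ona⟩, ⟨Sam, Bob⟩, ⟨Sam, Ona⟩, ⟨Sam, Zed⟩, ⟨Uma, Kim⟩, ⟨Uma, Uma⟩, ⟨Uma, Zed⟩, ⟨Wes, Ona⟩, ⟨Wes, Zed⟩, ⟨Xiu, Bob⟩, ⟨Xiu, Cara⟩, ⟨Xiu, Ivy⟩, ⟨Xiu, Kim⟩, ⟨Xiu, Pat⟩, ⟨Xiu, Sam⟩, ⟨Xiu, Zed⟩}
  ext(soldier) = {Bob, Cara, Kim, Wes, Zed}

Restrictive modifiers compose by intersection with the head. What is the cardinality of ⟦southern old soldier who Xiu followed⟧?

⟦who Xiu followed⟧ = {x : ⟨Xiu, x⟩ ∈ ⟦followed⟧} = {Bob, Cara, Ivy, Kim, Pat, Sam, Zed}
⟦soldier⟧ = {Bob, Cara, Kim, Wes, Zed}
… ∩ ⟦who Xiu followed⟧ = {Bob, Cara, Kim, Wes, Zed} ∩ {Bob, Cara, Ivy, Kim, Pat, Sam, Zed} = {Bob, Cara, Kim, Zed}
… ∩ ⟦southern⟧ = {Bob, Cara, Kim, Zed} ∩ {Cara, Ivy, Ona, Pat, Sam, Wes, Xiu, Zed} = {Cara, Zed}
… ∩ ⟦old⟧ = {Cara, Zed} ∩ {Bob, Ivy, Kim, Uma, Wes, Zed} = {Zed}
⟦southern old soldier who Xiu followed⟧ = {Zed}, so the cardinality is 1.

1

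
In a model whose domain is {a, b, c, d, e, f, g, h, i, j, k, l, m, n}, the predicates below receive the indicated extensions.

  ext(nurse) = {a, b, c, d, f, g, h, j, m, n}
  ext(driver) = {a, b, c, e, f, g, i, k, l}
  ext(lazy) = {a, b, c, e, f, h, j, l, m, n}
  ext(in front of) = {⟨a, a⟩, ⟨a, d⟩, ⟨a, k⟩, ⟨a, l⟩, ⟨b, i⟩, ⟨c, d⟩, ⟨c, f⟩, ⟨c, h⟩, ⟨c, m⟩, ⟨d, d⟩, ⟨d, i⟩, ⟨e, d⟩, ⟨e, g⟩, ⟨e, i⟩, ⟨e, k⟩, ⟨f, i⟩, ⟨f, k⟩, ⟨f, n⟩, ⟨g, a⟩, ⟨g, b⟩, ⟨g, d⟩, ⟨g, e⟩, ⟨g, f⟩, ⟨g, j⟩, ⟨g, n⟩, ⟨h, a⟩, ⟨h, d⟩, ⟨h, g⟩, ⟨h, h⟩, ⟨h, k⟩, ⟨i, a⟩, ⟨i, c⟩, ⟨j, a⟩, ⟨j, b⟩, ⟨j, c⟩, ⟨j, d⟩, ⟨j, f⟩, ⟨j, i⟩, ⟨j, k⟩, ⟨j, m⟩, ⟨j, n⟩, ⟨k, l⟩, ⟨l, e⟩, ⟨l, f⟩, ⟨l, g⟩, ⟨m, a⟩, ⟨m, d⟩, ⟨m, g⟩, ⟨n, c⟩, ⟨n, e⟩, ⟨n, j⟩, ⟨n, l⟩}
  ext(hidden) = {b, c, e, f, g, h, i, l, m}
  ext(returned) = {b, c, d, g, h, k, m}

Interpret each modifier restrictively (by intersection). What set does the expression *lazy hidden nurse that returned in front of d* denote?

{c, h, m}

⟦that returned⟧ = ⟦returned⟧ = {b, c, d, g, h, k, m}
⟦in front of d⟧ = {x : ⟨x, d⟩ ∈ ⟦in front of⟧} = {a, c, d, e, g, h, j, m}
⟦nurse⟧ = {a, b, c, d, f, g, h, j, m, n}
… ∩ ⟦that returned⟧ = {a, b, c, d, f, g, h, j, m, n} ∩ {b, c, d, g, h, k, m} = {b, c, d, g, h, m}
… ∩ ⟦in front of d⟧ = {b, c, d, g, h, m} ∩ {a, c, d, e, g, h, j, m} = {c, d, g, h, m}
… ∩ ⟦lazy⟧ = {c, d, g, h, m} ∩ {a, b, c, e, f, h, j, l, m, n} = {c, h, m}
… ∩ ⟦hidden⟧ = {c, h, m} ∩ {b, c, e, f, g, h, i, l, m} = {c, h, m}
So ⟦lazy hidden nurse that returned in front of d⟧ = {c, h, m}.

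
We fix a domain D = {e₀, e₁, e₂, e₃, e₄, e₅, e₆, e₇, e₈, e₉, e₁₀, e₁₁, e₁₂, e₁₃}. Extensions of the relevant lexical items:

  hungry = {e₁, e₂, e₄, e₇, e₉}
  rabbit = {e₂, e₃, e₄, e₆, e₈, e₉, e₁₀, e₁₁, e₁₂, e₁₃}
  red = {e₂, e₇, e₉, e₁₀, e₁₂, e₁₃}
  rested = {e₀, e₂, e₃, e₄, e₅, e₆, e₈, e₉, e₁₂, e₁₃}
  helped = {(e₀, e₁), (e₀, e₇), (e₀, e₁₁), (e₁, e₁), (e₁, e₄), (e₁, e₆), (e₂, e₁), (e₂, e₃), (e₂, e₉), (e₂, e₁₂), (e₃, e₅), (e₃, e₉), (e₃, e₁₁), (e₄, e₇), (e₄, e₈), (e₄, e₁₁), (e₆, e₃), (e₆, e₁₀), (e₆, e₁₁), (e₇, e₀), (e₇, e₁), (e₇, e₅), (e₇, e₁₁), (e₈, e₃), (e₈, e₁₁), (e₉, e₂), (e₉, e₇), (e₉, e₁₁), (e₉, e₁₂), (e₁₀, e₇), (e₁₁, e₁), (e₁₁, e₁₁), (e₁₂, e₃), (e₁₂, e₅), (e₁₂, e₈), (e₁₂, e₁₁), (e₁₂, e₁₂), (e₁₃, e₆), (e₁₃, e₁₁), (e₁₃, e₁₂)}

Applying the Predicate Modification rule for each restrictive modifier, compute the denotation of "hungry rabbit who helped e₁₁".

⟦who helped e₁₁⟧ = {x : ⟨x, e₁₁⟩ ∈ ⟦helped⟧} = {e₀, e₃, e₄, e₆, e₇, e₈, e₉, e₁₁, e₁₂, e₁₃}
⟦rabbit⟧ = {e₂, e₃, e₄, e₆, e₈, e₉, e₁₀, e₁₁, e₁₂, e₁₃}
… ∩ ⟦who helped e₁₁⟧ = {e₂, e₃, e₄, e₆, e₈, e₉, e₁₀, e₁₁, e₁₂, e₁₃} ∩ {e₀, e₃, e₄, e₆, e₇, e₈, e₉, e₁₁, e₁₂, e₁₃} = {e₃, e₄, e₆, e₈, e₉, e₁₁, e₁₂, e₁₃}
… ∩ ⟦hungry⟧ = {e₃, e₄, e₆, e₈, e₉, e₁₁, e₁₂, e₁₃} ∩ {e₁, e₂, e₄, e₇, e₉} = {e₄, e₉}
So ⟦hungry rabbit who helped e₁₁⟧ = {e₄, e₉}.

{e₄, e₉}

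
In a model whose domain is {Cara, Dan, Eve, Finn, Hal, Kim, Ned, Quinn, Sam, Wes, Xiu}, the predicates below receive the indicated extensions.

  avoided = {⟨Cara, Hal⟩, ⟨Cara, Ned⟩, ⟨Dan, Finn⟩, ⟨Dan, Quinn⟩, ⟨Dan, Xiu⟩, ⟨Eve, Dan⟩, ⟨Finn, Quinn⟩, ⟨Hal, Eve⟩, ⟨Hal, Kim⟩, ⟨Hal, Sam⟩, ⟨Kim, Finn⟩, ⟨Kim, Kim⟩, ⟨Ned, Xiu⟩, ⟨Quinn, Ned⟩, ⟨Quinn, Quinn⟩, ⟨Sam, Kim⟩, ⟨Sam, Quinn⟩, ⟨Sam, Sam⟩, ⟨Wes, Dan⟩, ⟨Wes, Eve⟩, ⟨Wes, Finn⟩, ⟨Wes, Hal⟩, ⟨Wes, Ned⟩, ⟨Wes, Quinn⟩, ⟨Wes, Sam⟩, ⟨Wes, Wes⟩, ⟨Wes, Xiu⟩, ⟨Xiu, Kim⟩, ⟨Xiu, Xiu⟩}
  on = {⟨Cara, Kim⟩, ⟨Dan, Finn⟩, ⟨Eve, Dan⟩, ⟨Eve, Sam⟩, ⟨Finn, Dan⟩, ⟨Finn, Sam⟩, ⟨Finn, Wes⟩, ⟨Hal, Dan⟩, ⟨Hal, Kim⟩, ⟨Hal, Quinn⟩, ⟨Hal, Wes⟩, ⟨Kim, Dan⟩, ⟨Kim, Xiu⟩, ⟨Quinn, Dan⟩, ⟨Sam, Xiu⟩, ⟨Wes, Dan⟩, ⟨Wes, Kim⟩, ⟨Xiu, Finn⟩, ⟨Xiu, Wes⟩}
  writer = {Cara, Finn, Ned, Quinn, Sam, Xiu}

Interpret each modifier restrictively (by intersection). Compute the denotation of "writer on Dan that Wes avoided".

⟦on Dan⟧ = {x : ⟨x, Dan⟩ ∈ ⟦on⟧} = {Eve, Finn, Hal, Kim, Quinn, Wes}
⟦that Wes avoided⟧ = {x : ⟨Wes, x⟩ ∈ ⟦avoided⟧} = {Dan, Eve, Finn, Hal, Ned, Quinn, Sam, Wes, Xiu}
⟦writer⟧ = {Cara, Finn, Ned, Quinn, Sam, Xiu}
… ∩ ⟦on Dan⟧ = {Cara, Finn, Ned, Quinn, Sam, Xiu} ∩ {Eve, Finn, Hal, Kim, Quinn, Wes} = {Finn, Quinn}
… ∩ ⟦that Wes avoided⟧ = {Finn, Quinn} ∩ {Dan, Eve, Finn, Hal, Ned, Quinn, Sam, Wes, Xiu} = {Finn, Quinn}
So ⟦writer on Dan that Wes avoided⟧ = {Finn, Quinn}.

{Finn, Quinn}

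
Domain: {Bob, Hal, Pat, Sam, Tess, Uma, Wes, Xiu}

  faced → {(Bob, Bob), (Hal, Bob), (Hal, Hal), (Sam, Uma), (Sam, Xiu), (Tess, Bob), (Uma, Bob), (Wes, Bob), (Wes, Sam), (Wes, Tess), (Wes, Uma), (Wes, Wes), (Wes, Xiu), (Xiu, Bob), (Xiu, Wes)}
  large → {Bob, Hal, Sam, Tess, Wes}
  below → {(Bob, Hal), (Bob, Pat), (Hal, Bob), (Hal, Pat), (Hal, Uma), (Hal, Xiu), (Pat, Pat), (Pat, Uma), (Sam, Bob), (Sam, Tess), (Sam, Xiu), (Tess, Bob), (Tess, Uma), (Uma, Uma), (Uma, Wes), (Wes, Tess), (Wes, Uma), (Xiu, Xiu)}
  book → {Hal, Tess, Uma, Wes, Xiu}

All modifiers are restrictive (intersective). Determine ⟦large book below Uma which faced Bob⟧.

{Hal, Tess, Wes}

⟦below Uma⟧ = {x : ⟨x, Uma⟩ ∈ ⟦below⟧} = {Hal, Pat, Tess, Uma, Wes}
⟦which faced Bob⟧ = {x : ⟨x, Bob⟩ ∈ ⟦faced⟧} = {Bob, Hal, Tess, Uma, Wes, Xiu}
⟦book⟧ = {Hal, Tess, Uma, Wes, Xiu}
… ∩ ⟦below Uma⟧ = {Hal, Tess, Uma, Wes, Xiu} ∩ {Hal, Pat, Tess, Uma, Wes} = {Hal, Tess, Uma, Wes}
… ∩ ⟦which faced Bob⟧ = {Hal, Tess, Uma, Wes} ∩ {Bob, Hal, Tess, Uma, Wes, Xiu} = {Hal, Tess, Uma, Wes}
… ∩ ⟦large⟧ = {Hal, Tess, Uma, Wes} ∩ {Bob, Hal, Sam, Tess, Wes} = {Hal, Tess, Wes}
So ⟦large book below Uma which faced Bob⟧ = {Hal, Tess, Wes}.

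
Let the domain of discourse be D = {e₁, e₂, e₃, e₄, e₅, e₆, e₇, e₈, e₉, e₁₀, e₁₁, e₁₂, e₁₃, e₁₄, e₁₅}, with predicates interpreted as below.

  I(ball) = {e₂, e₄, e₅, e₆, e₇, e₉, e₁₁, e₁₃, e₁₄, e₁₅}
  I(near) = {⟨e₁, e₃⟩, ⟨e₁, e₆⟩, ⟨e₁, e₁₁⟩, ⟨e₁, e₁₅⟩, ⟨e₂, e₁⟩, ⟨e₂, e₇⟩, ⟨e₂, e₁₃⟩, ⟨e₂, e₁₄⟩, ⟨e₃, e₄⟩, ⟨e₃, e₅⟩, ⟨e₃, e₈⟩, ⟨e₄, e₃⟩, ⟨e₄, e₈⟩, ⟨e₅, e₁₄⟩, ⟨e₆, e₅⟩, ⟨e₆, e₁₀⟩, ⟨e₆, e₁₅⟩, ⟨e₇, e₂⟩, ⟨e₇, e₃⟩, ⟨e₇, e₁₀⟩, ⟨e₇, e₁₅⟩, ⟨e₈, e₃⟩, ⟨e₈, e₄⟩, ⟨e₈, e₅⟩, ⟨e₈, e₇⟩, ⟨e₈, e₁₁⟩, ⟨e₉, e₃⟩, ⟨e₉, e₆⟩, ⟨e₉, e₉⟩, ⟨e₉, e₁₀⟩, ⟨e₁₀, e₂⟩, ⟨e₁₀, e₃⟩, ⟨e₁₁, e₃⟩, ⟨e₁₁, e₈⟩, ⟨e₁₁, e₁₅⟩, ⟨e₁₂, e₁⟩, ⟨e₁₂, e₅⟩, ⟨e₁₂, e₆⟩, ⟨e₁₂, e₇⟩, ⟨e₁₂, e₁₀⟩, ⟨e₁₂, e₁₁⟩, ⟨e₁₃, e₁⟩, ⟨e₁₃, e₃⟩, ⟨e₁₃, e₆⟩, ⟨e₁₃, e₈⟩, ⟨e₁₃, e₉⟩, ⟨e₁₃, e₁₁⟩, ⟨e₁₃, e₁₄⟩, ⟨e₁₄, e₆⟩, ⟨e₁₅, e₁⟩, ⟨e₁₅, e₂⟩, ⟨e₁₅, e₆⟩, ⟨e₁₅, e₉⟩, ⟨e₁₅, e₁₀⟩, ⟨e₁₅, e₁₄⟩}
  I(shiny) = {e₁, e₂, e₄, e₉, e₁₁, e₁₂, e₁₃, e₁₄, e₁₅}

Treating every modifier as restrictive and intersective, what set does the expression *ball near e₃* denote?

{e₄, e₇, e₉, e₁₁, e₁₃}

⟦near e₃⟧ = {x : ⟨x, e₃⟩ ∈ ⟦near⟧} = {e₁, e₄, e₇, e₈, e₉, e₁₀, e₁₁, e₁₃}
⟦ball⟧ = {e₂, e₄, e₅, e₆, e₇, e₉, e₁₁, e₁₃, e₁₄, e₁₅}
… ∩ ⟦near e₃⟧ = {e₂, e₄, e₅, e₆, e₇, e₉, e₁₁, e₁₃, e₁₄, e₁₅} ∩ {e₁, e₄, e₇, e₈, e₉, e₁₀, e₁₁, e₁₃} = {e₄, e₇, e₉, e₁₁, e₁₃}
So ⟦ball near e₃⟧ = {e₄, e₇, e₉, e₁₁, e₁₃}.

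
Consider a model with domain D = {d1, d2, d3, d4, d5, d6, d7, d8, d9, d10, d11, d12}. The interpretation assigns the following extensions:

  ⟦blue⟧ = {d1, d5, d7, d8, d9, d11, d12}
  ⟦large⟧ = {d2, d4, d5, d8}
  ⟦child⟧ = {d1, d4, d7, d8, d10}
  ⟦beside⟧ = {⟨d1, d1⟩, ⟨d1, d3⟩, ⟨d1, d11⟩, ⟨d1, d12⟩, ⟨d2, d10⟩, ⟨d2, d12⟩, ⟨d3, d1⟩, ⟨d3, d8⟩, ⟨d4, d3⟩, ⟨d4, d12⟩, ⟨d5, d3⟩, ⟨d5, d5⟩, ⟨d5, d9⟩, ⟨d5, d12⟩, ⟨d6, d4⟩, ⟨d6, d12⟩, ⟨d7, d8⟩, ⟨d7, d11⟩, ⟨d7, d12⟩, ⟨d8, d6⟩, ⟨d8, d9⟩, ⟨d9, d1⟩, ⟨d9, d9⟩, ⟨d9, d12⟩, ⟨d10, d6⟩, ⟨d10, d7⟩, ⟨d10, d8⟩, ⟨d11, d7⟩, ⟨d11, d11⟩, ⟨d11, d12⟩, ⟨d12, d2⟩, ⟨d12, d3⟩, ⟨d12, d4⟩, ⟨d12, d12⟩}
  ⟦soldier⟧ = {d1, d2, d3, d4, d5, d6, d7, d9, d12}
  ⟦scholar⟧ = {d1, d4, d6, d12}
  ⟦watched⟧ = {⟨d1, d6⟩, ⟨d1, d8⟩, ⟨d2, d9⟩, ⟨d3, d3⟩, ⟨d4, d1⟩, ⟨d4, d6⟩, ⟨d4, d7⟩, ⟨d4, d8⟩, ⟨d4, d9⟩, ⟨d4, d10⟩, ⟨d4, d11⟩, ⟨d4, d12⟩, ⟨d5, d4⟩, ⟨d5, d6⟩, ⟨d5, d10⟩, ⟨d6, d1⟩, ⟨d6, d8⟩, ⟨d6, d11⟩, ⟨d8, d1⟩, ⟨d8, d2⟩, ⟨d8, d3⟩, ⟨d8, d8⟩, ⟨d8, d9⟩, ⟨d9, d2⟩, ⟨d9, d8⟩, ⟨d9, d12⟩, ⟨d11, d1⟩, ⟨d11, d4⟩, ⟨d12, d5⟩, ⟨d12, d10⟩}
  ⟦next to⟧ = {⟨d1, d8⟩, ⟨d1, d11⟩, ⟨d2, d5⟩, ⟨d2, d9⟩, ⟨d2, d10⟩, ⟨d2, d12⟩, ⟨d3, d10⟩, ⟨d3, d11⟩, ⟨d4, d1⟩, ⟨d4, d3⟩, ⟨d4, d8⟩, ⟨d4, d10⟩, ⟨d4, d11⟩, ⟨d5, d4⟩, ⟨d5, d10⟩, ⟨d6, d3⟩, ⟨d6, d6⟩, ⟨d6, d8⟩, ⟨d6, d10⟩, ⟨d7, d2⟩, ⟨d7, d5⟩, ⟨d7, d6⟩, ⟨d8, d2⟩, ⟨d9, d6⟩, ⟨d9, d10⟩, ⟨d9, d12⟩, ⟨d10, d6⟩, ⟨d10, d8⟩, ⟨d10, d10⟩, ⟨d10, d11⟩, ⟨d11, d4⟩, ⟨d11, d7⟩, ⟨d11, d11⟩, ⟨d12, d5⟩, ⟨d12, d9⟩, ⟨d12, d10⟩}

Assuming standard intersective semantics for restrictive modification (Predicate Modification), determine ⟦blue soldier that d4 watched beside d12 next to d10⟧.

⟦that d4 watched⟧ = {x : ⟨d4, x⟩ ∈ ⟦watched⟧} = {d1, d6, d7, d8, d9, d10, d11, d12}
⟦beside d12⟧ = {x : ⟨x, d12⟩ ∈ ⟦beside⟧} = {d1, d2, d4, d5, d6, d7, d9, d11, d12}
⟦next to d10⟧ = {x : ⟨x, d10⟩ ∈ ⟦next to⟧} = {d2, d3, d4, d5, d6, d9, d10, d12}
⟦soldier⟧ = {d1, d2, d3, d4, d5, d6, d7, d9, d12}
… ∩ ⟦that d4 watched⟧ = {d1, d2, d3, d4, d5, d6, d7, d9, d12} ∩ {d1, d6, d7, d8, d9, d10, d11, d12} = {d1, d6, d7, d9, d12}
… ∩ ⟦beside d12⟧ = {d1, d6, d7, d9, d12} ∩ {d1, d2, d4, d5, d6, d7, d9, d11, d12} = {d1, d6, d7, d9, d12}
… ∩ ⟦next to d10⟧ = {d1, d6, d7, d9, d12} ∩ {d2, d3, d4, d5, d6, d9, d10, d12} = {d6, d9, d12}
… ∩ ⟦blue⟧ = {d6, d9, d12} ∩ {d1, d5, d7, d8, d9, d11, d12} = {d9, d12}
So ⟦blue soldier that d4 watched beside d12 next to d10⟧ = {d9, d12}.

{d9, d12}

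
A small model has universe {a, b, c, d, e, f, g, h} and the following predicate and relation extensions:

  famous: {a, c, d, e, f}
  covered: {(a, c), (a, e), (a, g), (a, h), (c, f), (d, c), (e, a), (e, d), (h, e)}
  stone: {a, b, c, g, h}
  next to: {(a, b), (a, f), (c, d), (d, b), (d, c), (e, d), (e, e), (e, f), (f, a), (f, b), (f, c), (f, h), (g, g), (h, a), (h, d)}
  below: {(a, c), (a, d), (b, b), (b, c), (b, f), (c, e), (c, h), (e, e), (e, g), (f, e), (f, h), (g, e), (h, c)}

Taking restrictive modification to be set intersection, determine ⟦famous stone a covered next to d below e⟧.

{c}

⟦a covered⟧ = {x : ⟨a, x⟩ ∈ ⟦covered⟧} = {c, e, g, h}
⟦next to d⟧ = {x : ⟨x, d⟩ ∈ ⟦next to⟧} = {c, e, h}
⟦below e⟧ = {x : ⟨x, e⟩ ∈ ⟦below⟧} = {c, e, f, g}
⟦stone⟧ = {a, b, c, g, h}
… ∩ ⟦a covered⟧ = {a, b, c, g, h} ∩ {c, e, g, h} = {c, g, h}
… ∩ ⟦next to d⟧ = {c, g, h} ∩ {c, e, h} = {c, h}
… ∩ ⟦below e⟧ = {c, h} ∩ {c, e, f, g} = {c}
… ∩ ⟦famous⟧ = {c} ∩ {a, c, d, e, f} = {c}
So ⟦famous stone a covered next to d below e⟧ = {c}.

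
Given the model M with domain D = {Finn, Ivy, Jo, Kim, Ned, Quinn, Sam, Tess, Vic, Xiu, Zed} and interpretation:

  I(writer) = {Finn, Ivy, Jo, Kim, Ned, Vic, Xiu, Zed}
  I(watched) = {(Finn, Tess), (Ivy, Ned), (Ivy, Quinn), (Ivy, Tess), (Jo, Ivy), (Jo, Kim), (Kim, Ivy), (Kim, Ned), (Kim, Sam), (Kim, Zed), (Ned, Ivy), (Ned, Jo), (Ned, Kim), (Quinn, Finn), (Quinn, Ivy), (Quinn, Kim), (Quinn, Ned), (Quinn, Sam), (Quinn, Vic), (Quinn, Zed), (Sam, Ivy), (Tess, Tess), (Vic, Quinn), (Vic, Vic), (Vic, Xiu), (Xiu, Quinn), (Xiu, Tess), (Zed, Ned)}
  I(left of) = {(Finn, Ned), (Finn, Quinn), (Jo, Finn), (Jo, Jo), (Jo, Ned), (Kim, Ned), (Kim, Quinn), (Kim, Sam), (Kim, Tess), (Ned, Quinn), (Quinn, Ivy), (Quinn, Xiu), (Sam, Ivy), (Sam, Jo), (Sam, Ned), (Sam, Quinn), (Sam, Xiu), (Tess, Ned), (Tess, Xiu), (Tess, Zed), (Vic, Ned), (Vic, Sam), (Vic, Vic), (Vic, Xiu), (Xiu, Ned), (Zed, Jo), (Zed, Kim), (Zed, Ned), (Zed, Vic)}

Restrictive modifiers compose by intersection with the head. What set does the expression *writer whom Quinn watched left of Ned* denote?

{Finn, Kim, Vic, Zed}

⟦whom Quinn watched⟧ = {x : ⟨Quinn, x⟩ ∈ ⟦watched⟧} = {Finn, Ivy, Kim, Ned, Sam, Vic, Zed}
⟦left of Ned⟧ = {x : ⟨x, Ned⟩ ∈ ⟦left of⟧} = {Finn, Jo, Kim, Sam, Tess, Vic, Xiu, Zed}
⟦writer⟧ = {Finn, Ivy, Jo, Kim, Ned, Vic, Xiu, Zed}
… ∩ ⟦whom Quinn watched⟧ = {Finn, Ivy, Jo, Kim, Ned, Vic, Xiu, Zed} ∩ {Finn, Ivy, Kim, Ned, Sam, Vic, Zed} = {Finn, Ivy, Kim, Ned, Vic, Zed}
… ∩ ⟦left of Ned⟧ = {Finn, Ivy, Kim, Ned, Vic, Zed} ∩ {Finn, Jo, Kim, Sam, Tess, Vic, Xiu, Zed} = {Finn, Kim, Vic, Zed}
So ⟦writer whom Quinn watched left of Ned⟧ = {Finn, Kim, Vic, Zed}.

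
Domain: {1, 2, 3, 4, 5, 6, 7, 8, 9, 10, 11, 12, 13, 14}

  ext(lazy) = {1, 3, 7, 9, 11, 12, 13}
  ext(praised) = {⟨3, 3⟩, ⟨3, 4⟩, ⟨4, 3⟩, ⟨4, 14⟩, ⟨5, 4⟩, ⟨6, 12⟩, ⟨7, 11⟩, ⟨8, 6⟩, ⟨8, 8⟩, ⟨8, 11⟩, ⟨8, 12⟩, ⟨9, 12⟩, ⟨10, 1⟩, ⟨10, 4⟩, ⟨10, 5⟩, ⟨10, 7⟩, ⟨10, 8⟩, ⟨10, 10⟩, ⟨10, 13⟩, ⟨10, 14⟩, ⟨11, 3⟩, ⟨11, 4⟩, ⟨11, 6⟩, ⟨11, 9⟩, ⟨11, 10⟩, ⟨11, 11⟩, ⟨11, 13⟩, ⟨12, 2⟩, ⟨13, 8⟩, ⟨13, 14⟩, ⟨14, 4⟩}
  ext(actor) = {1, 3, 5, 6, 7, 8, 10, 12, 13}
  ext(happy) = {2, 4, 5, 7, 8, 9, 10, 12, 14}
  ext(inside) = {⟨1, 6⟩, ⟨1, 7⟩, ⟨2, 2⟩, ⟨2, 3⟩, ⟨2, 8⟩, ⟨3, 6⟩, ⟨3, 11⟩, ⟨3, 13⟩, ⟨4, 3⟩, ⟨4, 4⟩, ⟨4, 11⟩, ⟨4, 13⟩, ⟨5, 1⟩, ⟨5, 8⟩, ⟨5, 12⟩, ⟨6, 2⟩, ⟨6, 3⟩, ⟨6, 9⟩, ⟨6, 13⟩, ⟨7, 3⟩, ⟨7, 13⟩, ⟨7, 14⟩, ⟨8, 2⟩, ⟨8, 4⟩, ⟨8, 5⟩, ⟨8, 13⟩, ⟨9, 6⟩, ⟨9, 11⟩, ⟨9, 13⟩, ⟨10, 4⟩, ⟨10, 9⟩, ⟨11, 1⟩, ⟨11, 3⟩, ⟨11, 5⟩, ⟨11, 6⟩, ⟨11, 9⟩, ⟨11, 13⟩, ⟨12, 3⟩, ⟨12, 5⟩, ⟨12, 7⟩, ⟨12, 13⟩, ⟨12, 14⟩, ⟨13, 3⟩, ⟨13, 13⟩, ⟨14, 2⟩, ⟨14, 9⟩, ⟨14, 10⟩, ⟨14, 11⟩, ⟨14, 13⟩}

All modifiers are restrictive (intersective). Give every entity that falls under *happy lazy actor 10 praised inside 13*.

{7}

⟦10 praised⟧ = {x : ⟨10, x⟩ ∈ ⟦praised⟧} = {1, 4, 5, 7, 8, 10, 13, 14}
⟦inside 13⟧ = {x : ⟨x, 13⟩ ∈ ⟦inside⟧} = {3, 4, 6, 7, 8, 9, 11, 12, 13, 14}
⟦actor⟧ = {1, 3, 5, 6, 7, 8, 10, 12, 13}
… ∩ ⟦10 praised⟧ = {1, 3, 5, 6, 7, 8, 10, 12, 13} ∩ {1, 4, 5, 7, 8, 10, 13, 14} = {1, 5, 7, 8, 10, 13}
… ∩ ⟦inside 13⟧ = {1, 5, 7, 8, 10, 13} ∩ {3, 4, 6, 7, 8, 9, 11, 12, 13, 14} = {7, 8, 13}
… ∩ ⟦happy⟧ = {7, 8, 13} ∩ {2, 4, 5, 7, 8, 9, 10, 12, 14} = {7, 8}
… ∩ ⟦lazy⟧ = {7, 8} ∩ {1, 3, 7, 9, 11, 12, 13} = {7}
So ⟦happy lazy actor 10 praised inside 13⟧ = {7}.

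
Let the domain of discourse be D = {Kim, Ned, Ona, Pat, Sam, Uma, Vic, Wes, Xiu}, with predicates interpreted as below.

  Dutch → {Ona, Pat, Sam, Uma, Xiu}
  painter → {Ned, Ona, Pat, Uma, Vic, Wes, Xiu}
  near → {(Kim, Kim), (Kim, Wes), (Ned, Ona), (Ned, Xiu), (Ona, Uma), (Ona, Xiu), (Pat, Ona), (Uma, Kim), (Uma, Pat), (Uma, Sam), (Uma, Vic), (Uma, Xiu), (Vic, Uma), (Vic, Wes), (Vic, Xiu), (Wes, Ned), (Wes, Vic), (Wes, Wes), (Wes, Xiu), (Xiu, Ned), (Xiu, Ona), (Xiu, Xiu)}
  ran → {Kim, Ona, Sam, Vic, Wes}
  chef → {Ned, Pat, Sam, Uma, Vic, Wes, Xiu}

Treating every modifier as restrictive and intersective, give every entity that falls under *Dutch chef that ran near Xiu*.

∅

⟦that ran⟧ = ⟦ran⟧ = {Kim, Ona, Sam, Vic, Wes}
⟦near Xiu⟧ = {x : ⟨x, Xiu⟩ ∈ ⟦near⟧} = {Ned, Ona, Uma, Vic, Wes, Xiu}
⟦chef⟧ = {Ned, Pat, Sam, Uma, Vic, Wes, Xiu}
… ∩ ⟦that ran⟧ = {Ned, Pat, Sam, Uma, Vic, Wes, Xiu} ∩ {Kim, Ona, Sam, Vic, Wes} = {Sam, Vic, Wes}
… ∩ ⟦near Xiu⟧ = {Sam, Vic, Wes} ∩ {Ned, Ona, Uma, Vic, Wes, Xiu} = {Vic, Wes}
… ∩ ⟦Dutch⟧ = {Vic, Wes} ∩ {Ona, Pat, Sam, Uma, Xiu} = ∅
So ⟦Dutch chef that ran near Xiu⟧ = ∅.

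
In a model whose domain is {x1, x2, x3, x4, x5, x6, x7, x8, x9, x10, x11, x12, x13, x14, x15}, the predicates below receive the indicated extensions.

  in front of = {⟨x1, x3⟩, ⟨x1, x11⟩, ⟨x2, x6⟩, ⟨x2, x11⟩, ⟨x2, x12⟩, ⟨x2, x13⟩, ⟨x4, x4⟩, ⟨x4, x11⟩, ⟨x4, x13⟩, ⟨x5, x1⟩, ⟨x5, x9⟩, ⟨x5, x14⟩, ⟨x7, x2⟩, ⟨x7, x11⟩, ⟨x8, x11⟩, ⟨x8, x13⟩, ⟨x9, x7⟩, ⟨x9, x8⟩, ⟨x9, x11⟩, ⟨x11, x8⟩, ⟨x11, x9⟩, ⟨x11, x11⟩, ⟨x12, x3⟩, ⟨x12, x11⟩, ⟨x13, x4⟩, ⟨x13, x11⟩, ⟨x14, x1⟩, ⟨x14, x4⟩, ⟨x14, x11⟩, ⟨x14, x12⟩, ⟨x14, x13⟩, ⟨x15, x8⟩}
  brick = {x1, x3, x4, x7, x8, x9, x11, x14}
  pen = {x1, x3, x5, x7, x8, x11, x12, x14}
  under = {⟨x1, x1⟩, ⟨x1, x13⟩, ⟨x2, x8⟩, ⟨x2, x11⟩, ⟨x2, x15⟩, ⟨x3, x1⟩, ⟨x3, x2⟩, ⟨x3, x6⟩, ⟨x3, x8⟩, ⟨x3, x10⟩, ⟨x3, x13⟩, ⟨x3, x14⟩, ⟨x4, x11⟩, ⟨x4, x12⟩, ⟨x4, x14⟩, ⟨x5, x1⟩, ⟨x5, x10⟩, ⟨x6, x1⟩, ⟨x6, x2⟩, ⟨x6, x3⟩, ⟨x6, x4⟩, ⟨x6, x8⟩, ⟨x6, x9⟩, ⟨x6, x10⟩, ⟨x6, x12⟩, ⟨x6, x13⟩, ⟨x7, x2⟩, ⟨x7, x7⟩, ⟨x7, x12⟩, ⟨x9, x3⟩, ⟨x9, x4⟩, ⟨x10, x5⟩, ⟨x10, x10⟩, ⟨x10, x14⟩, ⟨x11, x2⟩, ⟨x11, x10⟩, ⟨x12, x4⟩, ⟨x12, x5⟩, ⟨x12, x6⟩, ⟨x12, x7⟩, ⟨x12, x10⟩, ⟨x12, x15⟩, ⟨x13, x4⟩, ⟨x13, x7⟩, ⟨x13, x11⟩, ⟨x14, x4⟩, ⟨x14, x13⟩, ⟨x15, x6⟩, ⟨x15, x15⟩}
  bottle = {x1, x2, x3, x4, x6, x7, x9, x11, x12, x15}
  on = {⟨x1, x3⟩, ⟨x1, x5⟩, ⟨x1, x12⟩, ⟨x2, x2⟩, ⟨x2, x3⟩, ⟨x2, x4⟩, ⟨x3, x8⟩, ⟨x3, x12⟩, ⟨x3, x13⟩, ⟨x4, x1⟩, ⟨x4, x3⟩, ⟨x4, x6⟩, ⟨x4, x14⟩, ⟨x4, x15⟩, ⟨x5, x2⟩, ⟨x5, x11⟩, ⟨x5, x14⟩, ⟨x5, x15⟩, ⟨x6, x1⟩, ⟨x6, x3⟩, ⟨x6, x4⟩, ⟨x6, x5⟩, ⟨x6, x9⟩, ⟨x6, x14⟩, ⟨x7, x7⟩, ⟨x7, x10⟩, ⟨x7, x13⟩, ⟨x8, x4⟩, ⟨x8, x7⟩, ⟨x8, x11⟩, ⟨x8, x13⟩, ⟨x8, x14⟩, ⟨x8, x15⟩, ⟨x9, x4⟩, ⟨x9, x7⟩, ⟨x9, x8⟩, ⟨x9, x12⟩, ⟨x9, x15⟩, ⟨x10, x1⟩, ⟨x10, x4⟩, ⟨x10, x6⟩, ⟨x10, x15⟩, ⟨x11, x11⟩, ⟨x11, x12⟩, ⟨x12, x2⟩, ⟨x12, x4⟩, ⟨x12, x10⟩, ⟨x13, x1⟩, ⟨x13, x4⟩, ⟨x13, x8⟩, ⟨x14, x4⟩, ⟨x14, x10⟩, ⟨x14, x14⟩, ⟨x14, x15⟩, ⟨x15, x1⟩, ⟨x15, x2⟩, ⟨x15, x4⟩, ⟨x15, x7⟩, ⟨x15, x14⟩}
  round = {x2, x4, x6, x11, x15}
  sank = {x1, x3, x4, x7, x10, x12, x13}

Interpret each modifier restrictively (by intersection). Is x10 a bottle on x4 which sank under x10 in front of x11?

no

⟦on x4⟧ = {x : ⟨x, x4⟩ ∈ ⟦on⟧} = {x2, x6, x8, x9, x10, x12, x13, x14, x15}
⟦which sank⟧ = ⟦sank⟧ = {x1, x3, x4, x7, x10, x12, x13}
⟦under x10⟧ = {x : ⟨x, x10⟩ ∈ ⟦under⟧} = {x3, x5, x6, x10, x11, x12}
⟦in front of x11⟧ = {x : ⟨x, x11⟩ ∈ ⟦in front of⟧} = {x1, x2, x4, x7, x8, x9, x11, x12, x13, x14}
⟦bottle⟧ = {x1, x2, x3, x4, x6, x7, x9, x11, x12, x15}
… ∩ ⟦on x4⟧ = {x1, x2, x3, x4, x6, x7, x9, x11, x12, x15} ∩ {x2, x6, x8, x9, x10, x12, x13, x14, x15} = {x2, x6, x9, x12, x15}
… ∩ ⟦which sank⟧ = {x2, x6, x9, x12, x15} ∩ {x1, x3, x4, x7, x10, x12, x13} = {x12}
… ∩ ⟦under x10⟧ = {x12} ∩ {x3, x5, x6, x10, x11, x12} = {x12}
… ∩ ⟦in front of x11⟧ = {x12} ∩ {x1, x2, x4, x7, x8, x9, x11, x12, x13, x14} = {x12}
⟦bottle on x4 which sank under x10 in front of x11⟧ = {x12}; x10 ∉ this set.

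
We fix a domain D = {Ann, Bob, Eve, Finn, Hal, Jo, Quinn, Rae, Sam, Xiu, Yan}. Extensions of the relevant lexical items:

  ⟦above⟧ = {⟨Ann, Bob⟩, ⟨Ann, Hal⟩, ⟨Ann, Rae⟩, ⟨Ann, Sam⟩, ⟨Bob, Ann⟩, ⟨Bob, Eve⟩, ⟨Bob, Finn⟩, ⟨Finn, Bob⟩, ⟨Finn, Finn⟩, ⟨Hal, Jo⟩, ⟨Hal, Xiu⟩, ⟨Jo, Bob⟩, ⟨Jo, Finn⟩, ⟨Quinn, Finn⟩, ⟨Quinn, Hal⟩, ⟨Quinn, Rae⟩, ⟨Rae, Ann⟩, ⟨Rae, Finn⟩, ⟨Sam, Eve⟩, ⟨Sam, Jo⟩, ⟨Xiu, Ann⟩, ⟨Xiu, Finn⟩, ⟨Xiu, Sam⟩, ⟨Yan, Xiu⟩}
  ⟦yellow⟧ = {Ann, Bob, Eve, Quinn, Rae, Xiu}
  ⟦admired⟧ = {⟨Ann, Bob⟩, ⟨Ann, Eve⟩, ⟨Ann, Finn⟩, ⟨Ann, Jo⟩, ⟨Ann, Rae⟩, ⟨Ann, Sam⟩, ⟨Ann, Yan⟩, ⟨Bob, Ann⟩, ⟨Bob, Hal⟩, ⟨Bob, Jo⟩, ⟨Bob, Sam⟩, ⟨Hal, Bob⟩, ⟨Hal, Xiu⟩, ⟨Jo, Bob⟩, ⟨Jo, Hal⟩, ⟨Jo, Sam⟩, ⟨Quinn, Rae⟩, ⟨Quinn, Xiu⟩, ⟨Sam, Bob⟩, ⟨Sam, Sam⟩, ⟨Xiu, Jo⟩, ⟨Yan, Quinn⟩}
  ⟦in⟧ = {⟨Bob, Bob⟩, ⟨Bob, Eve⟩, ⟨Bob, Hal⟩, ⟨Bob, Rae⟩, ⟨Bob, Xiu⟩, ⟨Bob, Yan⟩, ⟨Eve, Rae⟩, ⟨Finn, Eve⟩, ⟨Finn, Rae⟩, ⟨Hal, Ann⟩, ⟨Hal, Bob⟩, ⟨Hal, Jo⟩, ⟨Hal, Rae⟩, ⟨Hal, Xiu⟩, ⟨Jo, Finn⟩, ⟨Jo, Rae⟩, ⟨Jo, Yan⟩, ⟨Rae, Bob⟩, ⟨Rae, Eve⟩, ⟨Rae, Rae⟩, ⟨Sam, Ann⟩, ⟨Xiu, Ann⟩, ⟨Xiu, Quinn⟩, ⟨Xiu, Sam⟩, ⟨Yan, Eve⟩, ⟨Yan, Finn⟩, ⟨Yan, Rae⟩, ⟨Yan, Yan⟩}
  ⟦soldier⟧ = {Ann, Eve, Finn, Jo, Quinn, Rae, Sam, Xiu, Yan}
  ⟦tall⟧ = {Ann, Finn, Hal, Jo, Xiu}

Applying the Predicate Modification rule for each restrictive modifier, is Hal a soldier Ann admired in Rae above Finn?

no

⟦Ann admired⟧ = {x : ⟨Ann, x⟩ ∈ ⟦admired⟧} = {Bob, Eve, Finn, Jo, Rae, Sam, Yan}
⟦in Rae⟧ = {x : ⟨x, Rae⟩ ∈ ⟦in⟧} = {Bob, Eve, Finn, Hal, Jo, Rae, Yan}
⟦above Finn⟧ = {x : ⟨x, Finn⟩ ∈ ⟦above⟧} = {Bob, Finn, Jo, Quinn, Rae, Xiu}
⟦soldier⟧ = {Ann, Eve, Finn, Jo, Quinn, Rae, Sam, Xiu, Yan}
… ∩ ⟦Ann admired⟧ = {Ann, Eve, Finn, Jo, Quinn, Rae, Sam, Xiu, Yan} ∩ {Bob, Eve, Finn, Jo, Rae, Sam, Yan} = {Eve, Finn, Jo, Rae, Sam, Yan}
… ∩ ⟦in Rae⟧ = {Eve, Finn, Jo, Rae, Sam, Yan} ∩ {Bob, Eve, Finn, Hal, Jo, Rae, Yan} = {Eve, Finn, Jo, Rae, Yan}
… ∩ ⟦above Finn⟧ = {Eve, Finn, Jo, Rae, Yan} ∩ {Bob, Finn, Jo, Quinn, Rae, Xiu} = {Finn, Jo, Rae}
⟦soldier Ann admired in Rae above Finn⟧ = {Finn, Jo, Rae}; Hal ∉ this set.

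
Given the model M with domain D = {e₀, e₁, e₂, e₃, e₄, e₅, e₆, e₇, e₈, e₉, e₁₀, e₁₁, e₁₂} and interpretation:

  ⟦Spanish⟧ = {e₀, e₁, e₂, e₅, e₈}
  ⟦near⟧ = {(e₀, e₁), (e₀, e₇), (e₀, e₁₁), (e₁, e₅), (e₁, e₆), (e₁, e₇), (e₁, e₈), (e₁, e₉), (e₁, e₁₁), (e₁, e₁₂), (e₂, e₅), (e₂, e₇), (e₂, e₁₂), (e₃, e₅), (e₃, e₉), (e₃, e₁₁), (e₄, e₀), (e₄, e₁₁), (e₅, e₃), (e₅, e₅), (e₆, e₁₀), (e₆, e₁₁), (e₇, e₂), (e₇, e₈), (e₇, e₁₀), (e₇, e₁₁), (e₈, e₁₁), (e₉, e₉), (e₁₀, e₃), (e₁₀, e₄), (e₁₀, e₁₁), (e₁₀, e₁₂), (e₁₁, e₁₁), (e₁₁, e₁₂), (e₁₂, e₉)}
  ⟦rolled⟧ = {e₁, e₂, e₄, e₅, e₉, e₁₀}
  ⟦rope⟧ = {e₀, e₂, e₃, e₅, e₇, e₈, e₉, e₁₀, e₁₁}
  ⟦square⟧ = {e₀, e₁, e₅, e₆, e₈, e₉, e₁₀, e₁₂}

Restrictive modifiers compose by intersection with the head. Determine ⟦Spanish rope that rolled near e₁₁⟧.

{ }

⟦that rolled⟧ = ⟦rolled⟧ = {e₁, e₂, e₄, e₅, e₉, e₁₀}
⟦near e₁₁⟧ = {x : ⟨x, e₁₁⟩ ∈ ⟦near⟧} = {e₀, e₁, e₃, e₄, e₆, e₇, e₈, e₁₀, e₁₁}
⟦rope⟧ = {e₀, e₂, e₃, e₅, e₇, e₈, e₉, e₁₀, e₁₁}
… ∩ ⟦that rolled⟧ = {e₀, e₂, e₃, e₅, e₇, e₈, e₉, e₁₀, e₁₁} ∩ {e₁, e₂, e₄, e₅, e₉, e₁₀} = {e₂, e₅, e₉, e₁₀}
… ∩ ⟦near e₁₁⟧ = {e₂, e₅, e₉, e₁₀} ∩ {e₀, e₁, e₃, e₄, e₆, e₇, e₈, e₁₀, e₁₁} = {e₁₀}
… ∩ ⟦Spanish⟧ = {e₁₀} ∩ {e₀, e₁, e₂, e₅, e₈} = ∅
So ⟦Spanish rope that rolled near e₁₁⟧ = { }.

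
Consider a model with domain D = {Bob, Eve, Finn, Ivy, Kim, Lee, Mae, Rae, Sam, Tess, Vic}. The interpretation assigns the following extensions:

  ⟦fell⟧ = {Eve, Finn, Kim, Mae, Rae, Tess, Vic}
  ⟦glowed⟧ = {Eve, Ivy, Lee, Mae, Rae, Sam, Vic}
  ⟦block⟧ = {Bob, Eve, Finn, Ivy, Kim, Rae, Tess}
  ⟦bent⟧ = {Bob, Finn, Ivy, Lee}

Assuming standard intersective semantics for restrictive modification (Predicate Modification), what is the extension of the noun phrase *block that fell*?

⟦that fell⟧ = ⟦fell⟧ = {Eve, Finn, Kim, Mae, Rae, Tess, Vic}
⟦block⟧ = {Bob, Eve, Finn, Ivy, Kim, Rae, Tess}
… ∩ ⟦that fell⟧ = {Bob, Eve, Finn, Ivy, Kim, Rae, Tess} ∩ {Eve, Finn, Kim, Mae, Rae, Tess, Vic} = {Eve, Finn, Kim, Rae, Tess}
So ⟦block that fell⟧ = {Eve, Finn, Kim, Rae, Tess}.

{Eve, Finn, Kim, Rae, Tess}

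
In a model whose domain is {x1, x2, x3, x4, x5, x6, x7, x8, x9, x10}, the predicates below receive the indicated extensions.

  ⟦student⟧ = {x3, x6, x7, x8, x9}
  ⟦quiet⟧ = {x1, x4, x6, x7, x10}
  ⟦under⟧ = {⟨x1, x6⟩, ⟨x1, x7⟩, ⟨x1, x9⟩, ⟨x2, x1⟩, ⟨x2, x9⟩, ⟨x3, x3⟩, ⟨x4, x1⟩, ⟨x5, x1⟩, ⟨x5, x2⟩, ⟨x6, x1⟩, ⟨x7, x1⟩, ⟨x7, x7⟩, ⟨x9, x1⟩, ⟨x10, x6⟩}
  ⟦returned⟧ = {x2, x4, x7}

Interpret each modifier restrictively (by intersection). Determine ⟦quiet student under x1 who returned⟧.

{x7}

⟦under x1⟧ = {x : ⟨x, x1⟩ ∈ ⟦under⟧} = {x2, x4, x5, x6, x7, x9}
⟦who returned⟧ = ⟦returned⟧ = {x2, x4, x7}
⟦student⟧ = {x3, x6, x7, x8, x9}
… ∩ ⟦under x1⟧ = {x3, x6, x7, x8, x9} ∩ {x2, x4, x5, x6, x7, x9} = {x6, x7, x9}
… ∩ ⟦who returned⟧ = {x6, x7, x9} ∩ {x2, x4, x7} = {x7}
… ∩ ⟦quiet⟧ = {x7} ∩ {x1, x4, x6, x7, x10} = {x7}
So ⟦quiet student under x1 who returned⟧ = {x7}.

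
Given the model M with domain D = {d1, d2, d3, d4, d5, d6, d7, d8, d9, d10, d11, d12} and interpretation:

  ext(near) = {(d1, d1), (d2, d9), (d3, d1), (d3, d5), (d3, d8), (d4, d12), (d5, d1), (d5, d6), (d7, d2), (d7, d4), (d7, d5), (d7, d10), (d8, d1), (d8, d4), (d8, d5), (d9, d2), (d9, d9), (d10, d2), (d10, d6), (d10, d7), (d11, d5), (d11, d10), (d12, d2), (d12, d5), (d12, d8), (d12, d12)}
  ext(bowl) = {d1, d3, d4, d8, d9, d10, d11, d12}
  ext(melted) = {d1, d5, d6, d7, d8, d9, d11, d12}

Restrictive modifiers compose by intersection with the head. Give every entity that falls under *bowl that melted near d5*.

{d8, d11, d12}

⟦that melted⟧ = ⟦melted⟧ = {d1, d5, d6, d7, d8, d9, d11, d12}
⟦near d5⟧ = {x : ⟨x, d5⟩ ∈ ⟦near⟧} = {d3, d7, d8, d11, d12}
⟦bowl⟧ = {d1, d3, d4, d8, d9, d10, d11, d12}
… ∩ ⟦that melted⟧ = {d1, d3, d4, d8, d9, d10, d11, d12} ∩ {d1, d5, d6, d7, d8, d9, d11, d12} = {d1, d8, d9, d11, d12}
… ∩ ⟦near d5⟧ = {d1, d8, d9, d11, d12} ∩ {d3, d7, d8, d11, d12} = {d8, d11, d12}
So ⟦bowl that melted near d5⟧ = {d8, d11, d12}.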